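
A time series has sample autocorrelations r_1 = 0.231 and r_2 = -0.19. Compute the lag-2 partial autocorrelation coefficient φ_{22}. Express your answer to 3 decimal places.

-0.257

φ_{22} = (r_2 − r_1²) / (1 − r_1²)
r_1² = (0.231)² = 0.053361
Numerator = -0.19 − 0.0534 = -0.2434; denominator = 1 − 0.0534 = 0.9466
φ_{22} = -0.2434 / 0.9466 = -0.257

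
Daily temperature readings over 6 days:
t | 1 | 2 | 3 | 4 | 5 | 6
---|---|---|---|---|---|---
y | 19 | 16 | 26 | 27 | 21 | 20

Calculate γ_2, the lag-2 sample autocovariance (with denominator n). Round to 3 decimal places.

Mean ȳ = (19 + 16 + 26 + 27 + 21 + 20)/6 = 21.5000
Deviations: -2.5000, -5.5000, 4.5000, 5.5000, -0.5000, -1.5000
Σ_{t=1}^{4}(y_t−ȳ)(y_{t+2}−ȳ) = -52.0000
γ_2 = -52.0000 / 6 = -8.667

-8.667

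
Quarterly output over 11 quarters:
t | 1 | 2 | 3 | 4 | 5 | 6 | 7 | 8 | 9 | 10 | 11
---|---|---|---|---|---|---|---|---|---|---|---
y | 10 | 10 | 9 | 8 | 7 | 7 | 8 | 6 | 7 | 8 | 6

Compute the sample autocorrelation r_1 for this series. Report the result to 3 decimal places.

Mean ȳ = (10 + 10 + 9 + 8 + 7 + 7 + 8 + 6 + 7 + 8 + 6)/11 = 7.8182
Numerator Σ_{t=1}^{10}(y_t−ȳ)(y_{t+1}−ȳ) = 8.6033
Denominator Σ(y_t−ȳ)² = 19.6364
r_1 = 8.6033 / 19.6364 = 0.438

0.438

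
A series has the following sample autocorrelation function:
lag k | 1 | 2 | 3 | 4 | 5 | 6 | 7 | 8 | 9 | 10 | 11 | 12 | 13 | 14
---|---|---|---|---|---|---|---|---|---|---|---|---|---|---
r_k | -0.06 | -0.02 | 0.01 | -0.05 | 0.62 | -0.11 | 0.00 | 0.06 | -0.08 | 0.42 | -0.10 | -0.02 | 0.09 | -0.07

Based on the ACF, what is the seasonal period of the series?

The largest autocorrelation is r_5 = 0.62, with a weaker echo at lag 10 (0.42); the remaining lags stay at or below 0.09.
The dominant spike at lag 5 indicates a seasonal period of 5.

5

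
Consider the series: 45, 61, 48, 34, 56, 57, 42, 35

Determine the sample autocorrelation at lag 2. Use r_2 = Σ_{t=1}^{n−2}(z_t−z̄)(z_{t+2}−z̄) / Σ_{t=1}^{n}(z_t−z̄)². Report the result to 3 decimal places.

Mean z̄ = (45 + 61 + 48 + 34 + 56 + 57 + 42 + 35)/8 = 47.2500
Deviations from mean: -2.2500, 13.7500, 0.7500, -13.2500, 8.7500, 9.7500, -5.2500, -12.2500
Numerator Σ_{t=1}^{6}(z_t−z̄)(z_{t+2}−z̄) = -471.8750
Denominator Σ(z_t−z̄)² = 719.5000
r_2 = -471.8750 / 719.5000 = -0.656

-0.656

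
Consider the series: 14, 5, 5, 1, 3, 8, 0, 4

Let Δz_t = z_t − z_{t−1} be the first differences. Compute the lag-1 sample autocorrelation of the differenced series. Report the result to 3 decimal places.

-0.413

First differences Δz: -9, 0, -4, 2, 5, -8, 4
Mean of differences = -1.4286
Numerator Σ(Δz_t−Δz̄)(Δz_{t+1}−Δz̄) = -79.1837
Denominator Σ(Δz_t−Δz̄)² = 191.7143
r_1(Δz) = -79.1837 / 191.7143 = -0.413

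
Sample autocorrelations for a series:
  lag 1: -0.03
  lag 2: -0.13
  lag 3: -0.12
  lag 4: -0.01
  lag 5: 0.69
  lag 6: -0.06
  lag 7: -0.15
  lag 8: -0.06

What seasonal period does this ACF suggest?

5

The largest autocorrelation is r_5 = 0.69; the remaining lags stay at or below -0.01.
The dominant spike at lag 5 indicates a seasonal period of 5.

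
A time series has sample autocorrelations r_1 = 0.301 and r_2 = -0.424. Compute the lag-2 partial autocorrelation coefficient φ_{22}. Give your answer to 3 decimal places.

-0.566

φ_{22} = (r_2 − r_1²) / (1 − r_1²)
r_1² = (0.301)² = 0.090601
Numerator = -0.424 − 0.0906 = -0.5146; denominator = 1 − 0.0906 = 0.9094
φ_{22} = -0.5146 / 0.9094 = -0.566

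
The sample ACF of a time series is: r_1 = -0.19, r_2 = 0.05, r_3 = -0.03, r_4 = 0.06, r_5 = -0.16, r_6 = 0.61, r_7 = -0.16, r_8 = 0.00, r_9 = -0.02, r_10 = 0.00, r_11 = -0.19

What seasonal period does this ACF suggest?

The largest autocorrelation is r_6 = 0.61; the remaining lags stay at or below 0.06.
The dominant spike at lag 6 indicates a seasonal period of 6.

6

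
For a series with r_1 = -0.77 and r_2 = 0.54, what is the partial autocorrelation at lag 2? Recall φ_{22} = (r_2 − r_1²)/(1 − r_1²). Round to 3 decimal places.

φ_{22} = (r_2 − r_1²) / (1 − r_1²)
r_1² = (-0.77)² = 0.5929
Numerator = 0.54 − 0.5929 = -0.0529; denominator = 1 − 0.5929 = 0.4071
φ_{22} = -0.0529 / 0.4071 = -0.130

-0.130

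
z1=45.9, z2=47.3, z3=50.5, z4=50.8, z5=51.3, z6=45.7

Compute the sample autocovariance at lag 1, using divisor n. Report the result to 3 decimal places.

Mean z̄ = (45.9 + 47.3 + 50.5 + 50.8 + 51.3 + 45.7)/6 = 48.5833
Deviations: -2.6833, -1.2833, 1.9167, 2.2167, 2.7167, -2.8833
Σ_{t=1}^{5}(z_t−z̄)(z_{t+1}−z̄) = 3.4214
γ_1 = 3.4214 / 6 = 0.570

0.570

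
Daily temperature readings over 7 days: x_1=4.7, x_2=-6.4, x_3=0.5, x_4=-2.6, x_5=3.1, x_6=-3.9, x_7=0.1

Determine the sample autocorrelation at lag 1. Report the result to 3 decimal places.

Mean x̄ = (4.7 − 6.4 + 0.5 − 2.6 + 3.1 − 3.9 + 0.1)/7 = -0.6429
Deviations from mean: 5.3429, -5.7571, 1.1429, -1.9571, 3.7429, -3.2571, 0.7429
Σ(x_t−x̄)(x_{t+1}−x̄) = (-30.7596) + (-6.5796) + (-2.2367) + (-7.3253) + (-12.1910) + (-2.4196) = -61.5118
Denominator Σ(x_t−x̄)² = 91.9971
r_1 = -61.5118 / 91.9971 = -0.669

-0.669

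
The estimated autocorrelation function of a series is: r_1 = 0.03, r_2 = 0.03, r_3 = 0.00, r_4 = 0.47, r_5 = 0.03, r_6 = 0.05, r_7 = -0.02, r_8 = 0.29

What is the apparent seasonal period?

The largest autocorrelation is r_4 = 0.47, with a weaker echo at lag 8 (0.29); the remaining lags stay at or below 0.05.
The dominant spike at lag 4 indicates a seasonal period of 4.

4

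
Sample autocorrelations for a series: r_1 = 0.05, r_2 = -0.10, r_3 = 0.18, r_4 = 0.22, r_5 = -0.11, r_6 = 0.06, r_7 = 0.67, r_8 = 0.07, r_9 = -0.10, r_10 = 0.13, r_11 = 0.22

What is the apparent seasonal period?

The largest autocorrelation is r_7 = 0.67; the remaining lags stay at or below 0.22.
The dominant spike at lag 7 indicates a seasonal period of 7.

7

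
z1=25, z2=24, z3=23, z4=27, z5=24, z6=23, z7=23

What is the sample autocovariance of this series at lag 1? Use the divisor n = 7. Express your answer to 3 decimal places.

-0.309

Mean z̄ = (25 + 24 + 23 + 27 + 24 + 23 + 23)/7 = 24.1429
Deviations: 0.8571, -0.1429, -1.1429, 2.8571, -0.1429, -1.1429, -1.1429
Σ_{t=1}^{6}(z_t−z̄)(z_{t+1}−z̄) = -2.1633
γ_1 = -2.1633 / 7 = -0.309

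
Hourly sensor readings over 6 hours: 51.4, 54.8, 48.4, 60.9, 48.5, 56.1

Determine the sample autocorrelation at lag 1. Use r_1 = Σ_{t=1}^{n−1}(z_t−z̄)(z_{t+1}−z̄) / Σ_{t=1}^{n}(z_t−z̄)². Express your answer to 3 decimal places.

-0.821

Mean z̄ = (51.4 + 54.8 + 48.4 + 60.9 + 48.5 + 56.1)/6 = 53.3500
Deviations from mean: -1.9500, 1.4500, -4.9500, 7.5500, -4.8500, 2.7500
Σ(z_t−z̄)(z_{t+1}−z̄) = (-2.8275) + (-7.1775) + (-37.3725) + (-36.6175) + (-13.3375) = -97.3325
Denominator Σ(z_t−z̄)² = 118.4950
r_1 = -97.3325 / 118.4950 = -0.821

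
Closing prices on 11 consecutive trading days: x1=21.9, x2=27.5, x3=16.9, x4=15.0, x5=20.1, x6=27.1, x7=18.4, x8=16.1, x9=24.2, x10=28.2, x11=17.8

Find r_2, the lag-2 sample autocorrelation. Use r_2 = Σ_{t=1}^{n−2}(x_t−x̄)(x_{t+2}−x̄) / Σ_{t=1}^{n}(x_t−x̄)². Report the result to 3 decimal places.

Mean x̄ = (21.9 + 27.5 + 16.9 + 15.0 + 20.1 + 27.1 + 18.4 + 16.1 + 24.2 + 28.2 + 17.8)/11 = 21.2000
Numerator Σ_{t=1}^{9}(x_t−x̄)(x_{t+2}−x̄) = -155.2300
Denominator Σ(x_t−x̄)² = 236.5400
r_2 = -155.2300 / 236.5400 = -0.656

-0.656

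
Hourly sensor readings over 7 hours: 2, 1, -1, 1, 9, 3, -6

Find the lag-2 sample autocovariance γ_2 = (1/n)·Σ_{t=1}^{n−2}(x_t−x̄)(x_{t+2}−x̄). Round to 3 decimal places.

Mean x̄ = (2 + 1 − 1 + 1 + 9 + 3 − 6)/7 = 1.2857
Deviations: 0.7143, -0.2857, -2.2857, -0.2857, 7.7143, 1.7143, -7.2857
Σ_{t=1}^{5}(x_t−x̄)(x_{t+2}−x̄) = -75.8776
γ_2 = -75.8776 / 7 = -10.840

-10.840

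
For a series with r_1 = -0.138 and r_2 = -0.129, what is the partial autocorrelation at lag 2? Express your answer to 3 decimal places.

φ_{22} = (r_2 − r_1²) / (1 − r_1²)
r_1² = (-0.138)² = 0.019044
Numerator = -0.129 − 0.0190 = -0.1480; denominator = 1 − 0.0190 = 0.9810
φ_{22} = -0.1480 / 0.9810 = -0.151

-0.151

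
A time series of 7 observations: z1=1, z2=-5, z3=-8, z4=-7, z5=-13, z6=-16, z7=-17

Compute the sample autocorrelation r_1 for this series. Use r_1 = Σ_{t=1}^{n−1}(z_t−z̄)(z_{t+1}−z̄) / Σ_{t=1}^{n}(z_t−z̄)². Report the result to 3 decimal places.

Mean z̄ = (1 − 5 − 8 − 7 − 13 − 16 − 17)/7 = -9.2857
Numerator Σ_{t=1}^{6}(z_t−z̄)(z_{t+1}−z̄) = 120.7755
Denominator Σ(z_t−z̄)² = 249.4286
r_1 = 120.7755 / 249.4286 = 0.484

0.484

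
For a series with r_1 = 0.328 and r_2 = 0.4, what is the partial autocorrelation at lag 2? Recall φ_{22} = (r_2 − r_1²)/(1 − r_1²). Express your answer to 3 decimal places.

0.328

φ_{22} = (r_2 − r_1²) / (1 − r_1²)
r_1² = (0.328)² = 0.107584
Numerator = 0.4 − 0.1076 = 0.2924; denominator = 1 − 0.1076 = 0.8924
φ_{22} = 0.2924 / 0.8924 = 0.328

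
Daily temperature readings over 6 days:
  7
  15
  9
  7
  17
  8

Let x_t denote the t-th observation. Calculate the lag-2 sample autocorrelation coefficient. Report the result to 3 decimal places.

Mean x̄ = (7 + 15 + 9 + 7 + 17 + 8)/6 = 10.5000
Deviations from mean: -3.5000, 4.5000, -1.5000, -3.5000, 6.5000, -2.5000
Σ(x_t−x̄)(x_{t+2}−x̄) = (5.2500) + (-15.7500) + (-9.7500) + (8.7500) = -11.5000
Denominator Σ(x_t−x̄)² = 95.5000
r_2 = -11.5000 / 95.5000 = -0.120

-0.120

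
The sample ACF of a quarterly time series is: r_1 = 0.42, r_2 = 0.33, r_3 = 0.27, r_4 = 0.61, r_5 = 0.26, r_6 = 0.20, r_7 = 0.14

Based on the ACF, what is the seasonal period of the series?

The largest autocorrelation is r_4 = 0.61; the remaining lags stay at or below 0.42. The elevated value at lag 1 (0.42), dropping to 0.33 at lag 2, reflects decaying short-term dependence rather than seasonality.
The dominant spike at lag 4 indicates a seasonal period of 4.

4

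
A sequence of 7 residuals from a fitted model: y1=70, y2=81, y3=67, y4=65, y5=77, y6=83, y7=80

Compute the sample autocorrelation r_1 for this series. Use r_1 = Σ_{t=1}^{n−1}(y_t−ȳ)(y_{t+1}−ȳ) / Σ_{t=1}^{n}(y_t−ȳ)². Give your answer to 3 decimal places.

Mean ȳ = (70 + 81 + 67 + 65 + 77 + 83 + 80)/7 = 74.7143
Σ(y_t−ȳ)(y_{t+1}−ȳ) = (-29.6327) + (-48.4898) + (74.9388) + (-22.2041) + (18.9388) + (43.7959) = 37.3469
Denominator Σ(y_t−ȳ)² = 317.4286
r_1 = 37.3469 / 317.4286 = 0.118

0.118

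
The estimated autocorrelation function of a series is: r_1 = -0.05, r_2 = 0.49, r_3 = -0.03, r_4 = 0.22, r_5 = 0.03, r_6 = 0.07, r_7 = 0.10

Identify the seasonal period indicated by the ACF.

2

The largest autocorrelation is r_2 = 0.49, with a weaker echo at lag 4 (0.22); the remaining lags stay at or below 0.10.
The dominant spike at lag 2 indicates a seasonal period of 2.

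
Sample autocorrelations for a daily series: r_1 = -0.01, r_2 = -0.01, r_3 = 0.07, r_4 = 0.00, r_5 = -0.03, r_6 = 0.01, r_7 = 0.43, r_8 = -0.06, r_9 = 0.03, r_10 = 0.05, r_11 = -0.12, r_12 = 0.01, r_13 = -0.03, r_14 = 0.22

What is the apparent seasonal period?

7

The largest autocorrelation is r_7 = 0.43, with a weaker echo at lag 14 (0.22); the remaining lags stay at or below 0.07.
The dominant spike at lag 7 indicates a seasonal period of 7.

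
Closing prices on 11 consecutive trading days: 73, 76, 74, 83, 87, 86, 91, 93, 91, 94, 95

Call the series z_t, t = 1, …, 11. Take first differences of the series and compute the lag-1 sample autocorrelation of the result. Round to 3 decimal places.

-0.364

First differences Δz: 3, -2, 9, 4, -1, 5, 2, -2, 3, 1
Mean of differences = 2.2000
Numerator Σ(Δz_t−Δz̄)(Δz_{t+1}−Δz̄) = -38.4400
Denominator Σ(Δz_t−Δz̄)² = 105.6000
r_1(Δz) = -38.4400 / 105.6000 = -0.364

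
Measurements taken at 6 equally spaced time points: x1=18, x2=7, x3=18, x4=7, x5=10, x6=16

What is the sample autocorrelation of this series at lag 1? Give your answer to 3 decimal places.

Mean x̄ = (18 + 7 + 18 + 7 + 10 + 16)/6 = 12.6667
Numerator Σ_{t=1}^{5}(x_t−x̄)(x_{t+1}−x̄) = -84.4444
Denominator Σ(x_t−x̄)² = 139.3333
r_1 = -84.4444 / 139.3333 = -0.606

-0.606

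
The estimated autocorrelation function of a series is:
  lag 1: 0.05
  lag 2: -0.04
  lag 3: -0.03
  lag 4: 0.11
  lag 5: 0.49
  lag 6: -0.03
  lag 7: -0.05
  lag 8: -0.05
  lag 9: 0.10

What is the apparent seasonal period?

5

The largest autocorrelation is r_5 = 0.49; the remaining lags stay at or below 0.11.
The dominant spike at lag 5 indicates a seasonal period of 5.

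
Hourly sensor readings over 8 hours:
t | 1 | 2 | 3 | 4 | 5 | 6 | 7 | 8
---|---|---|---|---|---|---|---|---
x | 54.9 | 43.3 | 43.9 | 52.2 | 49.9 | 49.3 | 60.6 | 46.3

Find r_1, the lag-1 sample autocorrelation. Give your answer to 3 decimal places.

-0.220

Mean x̄ = (54.9 + 43.3 + 43.9 + 52.2 + 49.9 + 49.3 + 60.6 + 46.3)/8 = 50.0500
Deviations from mean: 4.8500, -6.7500, -6.1500, 2.1500, -0.1500, -0.7500, 10.5500, -3.7500
Σ(x_t−x̄)(x_{t+1}−x̄) = (-32.7375) + (41.5125) + (-13.2225) + (-0.3225) + (0.1125) + (-7.9125) + (-39.5625) = -52.1325
Denominator Σ(x_t−x̄)² = 237.4800
r_1 = -52.1325 / 237.4800 = -0.220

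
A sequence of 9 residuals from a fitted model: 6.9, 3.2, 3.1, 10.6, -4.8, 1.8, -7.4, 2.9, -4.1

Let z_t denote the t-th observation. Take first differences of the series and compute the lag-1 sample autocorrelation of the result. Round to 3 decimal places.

-0.778

First differences Δz: -3.7, -0.1, 7.5, -15.4, 6.6, -9.2, 10.3, -7.0
Mean of differences = -1.3750
Numerator Σ(Δz_t−Δz̄)(Δz_{t+1}−Δz̄) = -447.4031
Denominator Σ(Δz_t−Δz̄)² = 575.2750
r_1(Δz) = -447.4031 / 575.2750 = -0.778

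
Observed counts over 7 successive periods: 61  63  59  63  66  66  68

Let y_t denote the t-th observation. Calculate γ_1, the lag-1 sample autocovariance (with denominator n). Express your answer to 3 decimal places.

3.152

Mean ȳ = (61 + 63 + 59 + 63 + 66 + 66 + 68)/7 = 63.7143
Deviations: -2.7143, -0.7143, -4.7143, -0.7143, 2.2857, 2.2857, 4.2857
Σ_{t=1}^{6}(y_t−ȳ)(y_{t+1}−ȳ) = 22.0612
γ_1 = 22.0612 / 7 = 3.152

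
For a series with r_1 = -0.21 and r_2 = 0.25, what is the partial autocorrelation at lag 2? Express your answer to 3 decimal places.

0.215

φ_{22} = (r_2 − r_1²) / (1 − r_1²)
r_1² = (-0.21)² = 0.0441
Numerator = 0.25 − 0.0441 = 0.2059; denominator = 1 − 0.0441 = 0.9559
φ_{22} = 0.2059 / 0.9559 = 0.215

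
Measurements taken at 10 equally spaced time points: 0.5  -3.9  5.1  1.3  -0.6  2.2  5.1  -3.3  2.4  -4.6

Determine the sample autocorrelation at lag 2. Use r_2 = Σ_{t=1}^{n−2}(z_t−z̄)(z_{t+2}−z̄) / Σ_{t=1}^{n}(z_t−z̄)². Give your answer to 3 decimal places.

0.090

Mean z̄ = (0.5 − 3.9 + 5.1 + 1.3 − 0.6 + 2.2 + 5.1 − 3.3 + 2.4 − 4.6)/10 = 0.4200
Numerator Σ_{t=1}^{8}(z_t−z̄)(z_{t+2}−z̄) = 9.9112
Denominator Σ(z_t−z̄)² = 110.4160
r_2 = 9.9112 / 110.4160 = 0.090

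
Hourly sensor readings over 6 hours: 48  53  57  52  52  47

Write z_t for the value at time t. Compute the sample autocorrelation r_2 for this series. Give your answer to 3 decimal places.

Mean z̄ = (48 + 53 + 57 + 52 + 52 + 47)/6 = 51.5000
Deviations from mean: -3.5000, 1.5000, 5.5000, 0.5000, 0.5000, -4.5000
Σ(z_t−z̄)(z_{t+2}−z̄) = (-19.2500) + (0.7500) + (2.7500) + (-2.2500) = -18.0000
Denominator Σ(z_t−z̄)² = 65.5000
r_2 = -18.0000 / 65.5000 = -0.275

-0.275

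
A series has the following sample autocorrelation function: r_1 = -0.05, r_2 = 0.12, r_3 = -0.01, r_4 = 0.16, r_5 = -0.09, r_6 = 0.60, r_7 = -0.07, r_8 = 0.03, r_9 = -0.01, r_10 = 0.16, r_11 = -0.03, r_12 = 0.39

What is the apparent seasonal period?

The largest autocorrelation is r_6 = 0.60, with a weaker echo at lag 12 (0.39); the remaining lags stay at or below 0.16.
The dominant spike at lag 6 indicates a seasonal period of 6.

6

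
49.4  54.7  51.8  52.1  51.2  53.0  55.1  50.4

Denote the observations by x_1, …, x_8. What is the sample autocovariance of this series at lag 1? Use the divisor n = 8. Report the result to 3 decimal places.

Mean x̄ = (49.4 + 54.7 + 51.8 + 52.1 + 51.2 + 53.0 + 55.1 + 50.4)/8 = 52.2125
Σ_{t=1}^{7}(x_t−x̄)(x_{t+1}−x̄) = -11.6189
γ_1 = -11.6189 / 8 = -1.452

-1.452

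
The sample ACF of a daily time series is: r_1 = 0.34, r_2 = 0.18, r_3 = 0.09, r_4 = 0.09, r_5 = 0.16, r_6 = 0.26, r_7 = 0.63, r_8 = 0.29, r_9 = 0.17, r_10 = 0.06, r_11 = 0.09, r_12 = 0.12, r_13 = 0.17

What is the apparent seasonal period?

The largest autocorrelation is r_7 = 0.63; the remaining lags stay at or below 0.34. The elevated value at lag 1 (0.34), dropping to 0.18 at lag 2, reflects decaying short-term dependence rather than seasonality.
The dominant spike at lag 7 indicates a seasonal period of 7.

7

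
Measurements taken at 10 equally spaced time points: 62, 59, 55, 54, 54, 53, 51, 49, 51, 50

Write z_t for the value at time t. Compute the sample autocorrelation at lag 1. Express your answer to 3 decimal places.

0.593

Mean z̄ = (62 + 59 + 55 + 54 + 54 + 53 + 51 + 49 + 51 + 50)/10 = 53.8000
Numerator Σ_{t=1}^{9}(z_t−z̄)(z_{t+1}−z̄) = 88.7600
Denominator Σ(z_t−z̄)² = 149.6000
r_1 = 88.7600 / 149.6000 = 0.593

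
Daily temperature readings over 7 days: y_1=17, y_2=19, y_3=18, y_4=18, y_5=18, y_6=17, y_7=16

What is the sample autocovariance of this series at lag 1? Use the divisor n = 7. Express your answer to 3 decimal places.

0.117

Mean ȳ = (17 + 19 + 18 + 18 + 18 + 17 + 16)/7 = 17.5714
Σ_{t=1}^{6}(y_t−ȳ)(y_{t+1}−ȳ) = 0.8163
γ_1 = 0.8163 / 7 = 0.117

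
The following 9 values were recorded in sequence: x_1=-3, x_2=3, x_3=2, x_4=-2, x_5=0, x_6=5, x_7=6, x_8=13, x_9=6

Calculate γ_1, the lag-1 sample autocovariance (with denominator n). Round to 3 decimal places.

8.654

Mean x̄ = (-3 + 3 + 2 − 2 + 0 + 5 + 6 + 13 + 6)/9 = 3.3333
Σ_{t=1}^{8}(x_t−x̄)(x_{t+1}−x̄) = 77.8889
γ_1 = 77.8889 / 9 = 8.654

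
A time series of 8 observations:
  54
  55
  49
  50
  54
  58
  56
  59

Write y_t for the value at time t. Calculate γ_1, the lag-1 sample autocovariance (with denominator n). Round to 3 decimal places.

4.201

Mean ȳ = (54 + 55 + 49 + 50 + 54 + 58 + 56 + 59)/8 = 54.3750
Σ_{t=1}^{7}(y_t−ȳ)(y_{t+1}−ȳ) = 33.6094
γ_1 = 33.6094 / 8 = 4.201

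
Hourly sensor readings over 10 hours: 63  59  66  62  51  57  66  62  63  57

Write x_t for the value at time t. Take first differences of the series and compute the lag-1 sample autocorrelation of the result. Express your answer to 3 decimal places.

First differences Δx: -4, 7, -4, -11, 6, 9, -4, 1, -6
Mean of differences = -0.6667
Numerator Σ(Δx_t−Δx̄)(Δx_{t+1}−Δx̄) = -67.7778
Denominator Σ(Δx_t−Δx̄)² = 368.0000
r_1(Δx) = -67.7778 / 368.0000 = -0.184

-0.184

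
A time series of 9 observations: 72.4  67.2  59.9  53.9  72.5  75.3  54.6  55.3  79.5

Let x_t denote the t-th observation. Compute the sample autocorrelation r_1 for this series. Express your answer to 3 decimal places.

Mean x̄ = (72.4 + 67.2 + 59.9 + 53.9 + 72.5 + 75.3 + 54.6 + 55.3 + 79.5)/9 = 65.6222
Numerator Σ_{t=1}^{8}(x_t−x̄)(x_{t+1}−x̄) = -81.4649
Denominator Σ(x_t−x̄)² = 780.1756
r_1 = -81.4649 / 780.1756 = -0.104

-0.104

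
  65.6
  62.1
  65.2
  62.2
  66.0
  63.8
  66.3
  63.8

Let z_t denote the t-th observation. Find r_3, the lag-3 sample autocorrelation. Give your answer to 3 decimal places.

-0.626

Mean z̄ = (65.6 + 62.1 + 65.2 + 62.2 + 66.0 + 63.8 + 66.3 + 63.8)/8 = 64.3750
Deviations from mean: 1.2250, -2.2750, 0.8250, -2.1750, 1.6250, -0.5750, 1.9250, -0.5750
Σ(z_t−z̄)(z_{t+3}−z̄) = (-2.6644) + (-3.6969) + (-0.4744) + (-4.1869) + (-0.9344) = -11.9569
Denominator Σ(z_t−z̄)² = 19.0950
r_3 = -11.9569 / 19.0950 = -0.626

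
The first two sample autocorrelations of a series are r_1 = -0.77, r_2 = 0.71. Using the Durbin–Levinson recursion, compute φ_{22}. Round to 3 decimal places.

0.288

φ_{22} = (r_2 − r_1²) / (1 − r_1²)
r_1² = (-0.77)² = 0.5929
Numerator = 0.71 − 0.5929 = 0.1171; denominator = 1 − 0.5929 = 0.4071
φ_{22} = 0.1171 / 0.4071 = 0.288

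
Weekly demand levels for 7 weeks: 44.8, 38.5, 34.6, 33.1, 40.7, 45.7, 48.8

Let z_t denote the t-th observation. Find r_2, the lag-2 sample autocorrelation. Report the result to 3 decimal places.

Mean z̄ = (44.8 + 38.5 + 34.6 + 33.1 + 40.7 + 45.7 + 48.8)/7 = 40.8857
Deviations from mean: 3.9143, -2.3857, -6.2857, -7.7857, -0.1857, 4.8143, 7.9143
Σ(z_t−z̄)(z_{t+2}−z̄) = (-24.6041) + (18.5745) + (1.1673) + (-37.4827) + (-1.4698) = -43.8147
Denominator Σ(z_t−z̄)² = 206.9886
r_2 = -43.8147 / 206.9886 = -0.212

-0.212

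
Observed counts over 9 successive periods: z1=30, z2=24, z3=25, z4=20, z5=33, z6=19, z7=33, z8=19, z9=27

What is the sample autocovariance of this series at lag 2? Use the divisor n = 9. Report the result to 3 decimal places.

Mean z̄ = (30 + 24 + 25 + 20 + 33 + 19 + 33 + 19 + 27)/9 = 25.5556
Σ_{t=1}^{7}(z_t−z̄)(z_{t+2}−z̄) = 147.6049
γ_2 = 147.6049 / 9 = 16.401

16.401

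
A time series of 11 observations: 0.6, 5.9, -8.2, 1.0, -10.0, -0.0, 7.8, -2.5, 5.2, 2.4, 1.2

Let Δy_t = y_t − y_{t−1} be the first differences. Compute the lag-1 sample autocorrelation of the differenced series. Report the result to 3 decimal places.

First differences Δy: 5.3, -14.1, 9.2, -11.0, 10.0, 7.8, -10.3, 7.7, -2.8, -1.2
Mean of differences = 0.0600
Numerator Σ(Δy_t−Δȳ)(Δy_{t+1}−Δȳ) = -515.2936
Denominator Σ(Δy_t−Δȳ)² = 768.0040
r_1(Δy) = -515.2936 / 768.0040 = -0.671

-0.671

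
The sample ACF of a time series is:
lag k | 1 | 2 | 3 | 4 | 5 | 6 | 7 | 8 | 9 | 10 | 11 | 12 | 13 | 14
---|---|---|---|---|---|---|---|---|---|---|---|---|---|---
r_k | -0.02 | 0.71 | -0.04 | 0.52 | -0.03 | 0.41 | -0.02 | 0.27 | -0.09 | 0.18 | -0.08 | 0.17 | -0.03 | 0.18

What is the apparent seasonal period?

The largest autocorrelation is r_2 = 0.71, with weaker echoes at lags 4 (0.52), 6 (0.41), 8 (0.27), 10 (0.18), 12 (0.17) and 14 (0.18); the remaining lags stay at or below -0.02.
The dominant spike at lag 2 indicates a seasonal period of 2.

2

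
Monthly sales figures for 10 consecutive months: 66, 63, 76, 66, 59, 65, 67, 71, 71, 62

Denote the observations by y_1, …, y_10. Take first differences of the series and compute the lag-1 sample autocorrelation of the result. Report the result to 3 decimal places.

First differences Δy: -3, 13, -10, -7, 6, 2, 4, 0, -9
Mean of differences = -0.4444
Numerator Σ(Δy_t−Δȳ)(Δy_{t+1}−Δȳ) = -117.6420
Denominator Σ(Δy_t−Δȳ)² = 462.2222
r_1(Δy) = -117.6420 / 462.2222 = -0.255

-0.255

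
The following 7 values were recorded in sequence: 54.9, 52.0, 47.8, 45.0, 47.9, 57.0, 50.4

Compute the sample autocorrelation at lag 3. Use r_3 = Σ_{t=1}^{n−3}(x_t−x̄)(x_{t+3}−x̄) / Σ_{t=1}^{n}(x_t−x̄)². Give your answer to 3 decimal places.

Mean x̄ = (54.9 + 52.0 + 47.8 + 45.0 + 47.9 + 57.0 + 50.4)/7 = 50.7143
Deviations from mean: 4.1857, 1.2857, -2.9143, -5.7143, -2.8143, 6.2857, -0.3143
Σ(x_t−x̄)(x_{t+3}−x̄) = (-23.9184) + (-3.6184) + (-18.3184) + (1.7959) = -44.0592
Denominator Σ(x_t−x̄)² = 107.8486
r_3 = -44.0592 / 107.8486 = -0.409

-0.409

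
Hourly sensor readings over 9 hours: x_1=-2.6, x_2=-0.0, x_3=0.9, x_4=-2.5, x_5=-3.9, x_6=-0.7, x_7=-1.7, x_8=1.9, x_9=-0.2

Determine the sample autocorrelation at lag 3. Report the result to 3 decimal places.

-0.254

Mean x̄ = (-2.6 − 0.0 + 0.9 − 2.5 − 3.9 − 0.7 − 1.7 + 1.9 − 0.2)/9 = -0.9778
Σ(x_t−x̄)(x_{t+3}−x̄) = (2.4694) + (-2.8573) + (0.5216) + (1.0994) + (-8.4095) + (0.2160) = -6.9604
Denominator Σ(x_t−x̄)² = 27.4556
r_3 = -6.9604 / 27.4556 = -0.254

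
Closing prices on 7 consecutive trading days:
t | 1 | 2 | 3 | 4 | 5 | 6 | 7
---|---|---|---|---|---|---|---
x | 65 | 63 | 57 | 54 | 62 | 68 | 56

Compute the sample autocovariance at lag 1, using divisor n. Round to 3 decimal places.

Mean x̄ = (65 + 63 + 57 + 54 + 62 + 68 + 56)/7 = 60.7143
Σ_{t=1}^{6}(x_t−x̄)(x_{t+1}−x̄) = -7.3673
γ_1 = -7.3673 / 7 = -1.052

-1.052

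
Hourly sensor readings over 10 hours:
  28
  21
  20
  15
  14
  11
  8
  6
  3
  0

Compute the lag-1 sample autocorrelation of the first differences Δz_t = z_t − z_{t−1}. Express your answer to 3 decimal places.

First differences Δz: -7, -1, -5, -1, -3, -3, -2, -3, -3
Mean of differences = -3.1111
Numerator Σ(Δz_t−Δz̄)(Δz_{t+1}−Δz̄) = -15.6790
Denominator Σ(Δz_t−Δz̄)² = 28.8889
r_1(Δz) = -15.6790 / 28.8889 = -0.543

-0.543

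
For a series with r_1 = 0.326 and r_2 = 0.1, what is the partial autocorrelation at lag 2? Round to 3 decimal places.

φ_{22} = (r_2 − r_1²) / (1 − r_1²)
r_1² = (0.326)² = 0.106276
Numerator = 0.1 − 0.1063 = -0.0063; denominator = 1 − 0.1063 = 0.8937
φ_{22} = -0.0063 / 0.8937 = -0.007

-0.007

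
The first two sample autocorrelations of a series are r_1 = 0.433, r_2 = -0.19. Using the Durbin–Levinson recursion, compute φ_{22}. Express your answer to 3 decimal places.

-0.465

φ_{22} = (r_2 − r_1²) / (1 − r_1²)
r_1² = (0.433)² = 0.187489
Numerator = -0.19 − 0.1875 = -0.3775; denominator = 1 − 0.1875 = 0.8125
φ_{22} = -0.3775 / 0.8125 = -0.465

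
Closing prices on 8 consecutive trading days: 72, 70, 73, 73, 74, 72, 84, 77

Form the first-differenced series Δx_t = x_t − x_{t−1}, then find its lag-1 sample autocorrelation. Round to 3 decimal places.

First differences Δx: -2, 3, 0, 1, -2, 12, -7
Mean of differences = 0.7143
Numerator Σ(Δx_t−Δx̄)(Δx_{t+1}−Δx̄) = -126.5102
Denominator Σ(Δx_t−Δx̄)² = 207.4286
r_1(Δx) = -126.5102 / 207.4286 = -0.610

-0.610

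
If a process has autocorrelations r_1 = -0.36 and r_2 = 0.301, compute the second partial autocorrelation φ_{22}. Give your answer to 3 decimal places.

φ_{22} = (r_2 − r_1²) / (1 − r_1²)
r_1² = (-0.36)² = 0.1296
Numerator = 0.301 − 0.1296 = 0.1714; denominator = 1 − 0.1296 = 0.8704
φ_{22} = 0.1714 / 0.8704 = 0.197

0.197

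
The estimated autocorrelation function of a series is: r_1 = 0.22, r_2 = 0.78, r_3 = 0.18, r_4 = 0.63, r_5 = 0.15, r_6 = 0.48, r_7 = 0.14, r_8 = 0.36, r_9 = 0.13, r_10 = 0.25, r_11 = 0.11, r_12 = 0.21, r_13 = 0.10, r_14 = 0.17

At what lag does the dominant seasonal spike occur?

The largest autocorrelation is r_2 = 0.78, with weaker echoes at lags 4 (0.63), 6 (0.48), 8 (0.36) and 10 (0.25); the remaining lags stay at or below 0.22.
The dominant spike at lag 2 indicates a seasonal period of 2.

2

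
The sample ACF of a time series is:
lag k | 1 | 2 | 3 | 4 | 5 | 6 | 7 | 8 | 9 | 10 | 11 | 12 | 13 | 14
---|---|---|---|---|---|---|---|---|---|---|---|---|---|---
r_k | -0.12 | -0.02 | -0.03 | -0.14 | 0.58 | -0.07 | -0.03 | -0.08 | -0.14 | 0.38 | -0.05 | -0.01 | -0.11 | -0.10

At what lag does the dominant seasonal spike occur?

The largest autocorrelation is r_5 = 0.58, with a weaker echo at lag 10 (0.38); the remaining lags stay at or below -0.01.
The dominant spike at lag 5 indicates a seasonal period of 5.

5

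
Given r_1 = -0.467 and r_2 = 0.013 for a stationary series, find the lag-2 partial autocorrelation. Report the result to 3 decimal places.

-0.262

φ_{22} = (r_2 − r_1²) / (1 − r_1²)
r_1² = (-0.467)² = 0.218089
Numerator = 0.013 − 0.2181 = -0.2051; denominator = 1 − 0.2181 = 0.7819
φ_{22} = -0.2051 / 0.7819 = -0.262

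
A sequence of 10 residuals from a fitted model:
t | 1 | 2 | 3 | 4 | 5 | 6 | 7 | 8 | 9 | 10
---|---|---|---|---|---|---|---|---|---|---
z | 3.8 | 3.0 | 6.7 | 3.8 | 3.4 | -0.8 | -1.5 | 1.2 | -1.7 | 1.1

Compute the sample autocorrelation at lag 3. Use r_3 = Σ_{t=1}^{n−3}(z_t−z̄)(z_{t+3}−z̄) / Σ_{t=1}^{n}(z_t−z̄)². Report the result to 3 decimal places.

-0.042

Mean z̄ = (3.8 + 3.0 + 6.7 + 3.8 + 3.4 − 0.8 − 1.5 + 1.2 − 1.7 + 1.1)/10 = 1.9000
Σ(z_t−z̄)(z_{t+3}−z̄) = (3.6100) + (1.6500) + (-12.9600) + (-6.4600) + (-1.0500) + (9.7200) + (2.7200) = -2.7700
Denominator Σ(z_t−z̄)² = 66.6600
r_3 = -2.7700 / 66.6600 = -0.042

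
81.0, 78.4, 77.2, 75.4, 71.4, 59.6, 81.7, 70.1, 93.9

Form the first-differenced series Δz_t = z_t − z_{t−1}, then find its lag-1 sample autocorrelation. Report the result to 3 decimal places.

-0.541

First differences Δz: -2.6, -1.2, -1.8, -4.0, -11.8, 22.1, -11.6, 23.8
Mean of differences = 1.6125
Numerator Σ(Δz_t−Δz̄)(Δz_{t+1}−Δz̄) = -722.7564
Denominator Σ(Δz_t−Δz̄)² = 1335.2888
r_1(Δz) = -722.7564 / 1335.2888 = -0.541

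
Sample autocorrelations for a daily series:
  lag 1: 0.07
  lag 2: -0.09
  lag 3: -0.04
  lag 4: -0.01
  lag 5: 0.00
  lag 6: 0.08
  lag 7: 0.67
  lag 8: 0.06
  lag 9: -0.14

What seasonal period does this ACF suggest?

7

The largest autocorrelation is r_7 = 0.67; the remaining lags stay at or below 0.08.
The dominant spike at lag 7 indicates a seasonal period of 7.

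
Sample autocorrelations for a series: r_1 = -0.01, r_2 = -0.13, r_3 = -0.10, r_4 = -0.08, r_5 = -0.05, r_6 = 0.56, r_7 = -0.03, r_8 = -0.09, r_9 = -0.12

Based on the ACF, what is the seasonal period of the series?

The largest autocorrelation is r_6 = 0.56; the remaining lags stay at or below -0.01.
The dominant spike at lag 6 indicates a seasonal period of 6.

6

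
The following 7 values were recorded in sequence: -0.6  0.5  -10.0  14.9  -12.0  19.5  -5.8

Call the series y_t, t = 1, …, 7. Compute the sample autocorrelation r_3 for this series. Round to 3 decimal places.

-0.358

Mean ȳ = (-0.6 + 0.5 − 10.0 + 14.9 − 12.0 + 19.5 − 5.8)/7 = 0.9286
Deviations from mean: -1.5286, -0.4286, -10.9286, 13.9714, -12.9286, 18.5714, -6.7286
Σ(y_t−ȳ)(y_{t+3}−ȳ) = (-21.3563) + (5.5408) + (-202.9592) + (-94.0078) = -312.7824
Denominator Σ(y_t−ȳ)² = 874.4743
r_3 = -312.7824 / 874.4743 = -0.358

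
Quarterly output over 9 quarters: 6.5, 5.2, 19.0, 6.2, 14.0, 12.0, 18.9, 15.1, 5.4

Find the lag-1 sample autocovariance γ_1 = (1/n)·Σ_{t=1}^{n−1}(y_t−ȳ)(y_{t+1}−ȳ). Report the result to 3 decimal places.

-6.424

Mean ȳ = (6.5 + 5.2 + 19.0 + 6.2 + 14.0 + 12.0 + 18.9 + 15.1 + 5.4)/9 = 11.3667
Σ_{t=1}^{8}(y_t−ȳ)(y_{t+1}−ȳ) = -57.8178
γ_1 = -57.8178 / 9 = -6.424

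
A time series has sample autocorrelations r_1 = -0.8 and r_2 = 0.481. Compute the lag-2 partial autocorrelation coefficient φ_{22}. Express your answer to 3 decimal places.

-0.442

φ_{22} = (r_2 − r_1²) / (1 − r_1²)
r_1² = (-0.8)² = 0.64
Numerator = 0.481 − 0.6400 = -0.1590; denominator = 1 − 0.6400 = 0.3600
φ_{22} = -0.1590 / 0.3600 = -0.442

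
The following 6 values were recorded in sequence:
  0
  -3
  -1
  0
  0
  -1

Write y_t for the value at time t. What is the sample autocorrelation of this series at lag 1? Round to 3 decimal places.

Mean ȳ = (0 − 3 − 1 + 0 + 0 − 1)/6 = -0.8333
Deviations from mean: 0.8333, -2.1667, -0.1667, 0.8333, 0.8333, -0.1667
Σ(y_t−ȳ)(y_{t+1}−ȳ) = (-1.8056) + (0.3611) + (-0.1389) + (0.6944) + (-0.1389) = -1.0278
Denominator Σ(y_t−ȳ)² = 6.8333
r_1 = -1.0278 / 6.8333 = -0.150

-0.150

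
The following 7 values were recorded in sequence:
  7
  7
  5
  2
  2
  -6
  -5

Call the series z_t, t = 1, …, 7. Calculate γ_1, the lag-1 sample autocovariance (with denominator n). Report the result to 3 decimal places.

Mean z̄ = (7 + 7 + 5 + 2 + 2 − 6 − 5)/7 = 1.7143
Σ_{t=1}^{6}(z_t−z̄)(z_{t+1}−z̄) = 95.9184
γ_1 = 95.9184 / 7 = 13.703

13.703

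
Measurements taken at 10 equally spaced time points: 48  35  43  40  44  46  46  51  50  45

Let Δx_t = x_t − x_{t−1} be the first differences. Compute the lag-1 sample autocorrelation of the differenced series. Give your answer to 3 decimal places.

-0.407

First differences Δx: -13, 8, -3, 4, 2, 0, 5, -1, -5
Mean of differences = -0.3333
Numerator Σ(Δx_t−Δx̄)(Δx_{t+1}−Δx̄) = -127.1111
Denominator Σ(Δx_t−Δx̄)² = 312.0000
r_1(Δx) = -127.1111 / 312.0000 = -0.407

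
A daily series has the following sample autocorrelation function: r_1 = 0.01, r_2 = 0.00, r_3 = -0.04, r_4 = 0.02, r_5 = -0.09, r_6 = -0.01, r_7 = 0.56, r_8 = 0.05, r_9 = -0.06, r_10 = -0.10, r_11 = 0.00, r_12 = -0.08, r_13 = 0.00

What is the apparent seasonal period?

7

The largest autocorrelation is r_7 = 0.56; the remaining lags stay at or below 0.05.
The dominant spike at lag 7 indicates a seasonal period of 7.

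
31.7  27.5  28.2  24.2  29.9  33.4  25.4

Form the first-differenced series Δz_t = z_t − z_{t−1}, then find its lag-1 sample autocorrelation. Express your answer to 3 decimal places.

First differences Δz: -4.2, 0.7, -4.0, 5.7, 3.5, -8.0
Mean of differences = -1.0500
Numerator Σ(Δz_t−Δz̄)(Δz_{t+1}−Δz̄) = -31.4975
Denominator Σ(Δz_t−Δz̄)² = 136.2550
r_1(Δz) = -31.4975 / 136.2550 = -0.231

-0.231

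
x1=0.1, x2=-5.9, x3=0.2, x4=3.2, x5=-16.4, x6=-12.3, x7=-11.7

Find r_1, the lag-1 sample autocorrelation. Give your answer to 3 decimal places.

0.188

Mean x̄ = (0.1 − 5.9 + 0.2 + 3.2 − 16.4 − 12.3 − 11.7)/7 = -6.1143
Deviations from mean: 6.2143, 0.2143, 6.3143, 9.3143, -10.2857, -6.1857, -5.5857
Σ(x_t−x̄)(x_{t+1}−x̄) = (1.3316) + (1.3531) + (58.8131) + (-95.8041) + (63.6245) + (34.5516) = 63.8698
Denominator Σ(x_t−x̄)² = 340.5486
r_1 = 63.8698 / 340.5486 = 0.188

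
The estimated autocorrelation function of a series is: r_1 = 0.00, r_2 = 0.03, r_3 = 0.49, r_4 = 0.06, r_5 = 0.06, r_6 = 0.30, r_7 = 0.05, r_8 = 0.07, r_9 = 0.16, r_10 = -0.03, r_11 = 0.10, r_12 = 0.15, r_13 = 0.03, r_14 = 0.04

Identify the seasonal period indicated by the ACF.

3

The largest autocorrelation is r_3 = 0.49, with weaker echoes at lags 6 (0.30), 9 (0.16) and 12 (0.15); the remaining lags stay at or below 0.10.
The dominant spike at lag 3 indicates a seasonal period of 3.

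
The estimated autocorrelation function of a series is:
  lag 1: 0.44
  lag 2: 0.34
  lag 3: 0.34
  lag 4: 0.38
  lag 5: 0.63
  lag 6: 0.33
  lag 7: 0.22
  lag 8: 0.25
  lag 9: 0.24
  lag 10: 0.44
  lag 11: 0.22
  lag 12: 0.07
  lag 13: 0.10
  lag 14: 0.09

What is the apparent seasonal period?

5

The largest autocorrelation is r_5 = 0.63; the remaining lags stay at or below 0.44. The elevated value at lag 1 (0.44), dropping to 0.34 at lag 2, reflects decaying short-term dependence rather than seasonality.
The dominant spike at lag 5 indicates a seasonal period of 5.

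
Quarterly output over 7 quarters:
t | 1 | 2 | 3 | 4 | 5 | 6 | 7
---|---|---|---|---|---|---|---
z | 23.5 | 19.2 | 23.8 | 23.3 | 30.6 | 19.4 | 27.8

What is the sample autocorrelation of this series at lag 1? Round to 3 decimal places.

Mean z̄ = (23.5 + 19.2 + 23.8 + 23.3 + 30.6 + 19.4 + 27.8)/7 = 23.9429
Deviations from mean: -0.4429, -4.7429, -0.1429, -0.6429, 6.6571, -4.5429, 3.8571
Σ(z_t−z̄)(z_{t+1}−z̄) = (2.1004) + (0.6776) + (0.0918) + (-4.2796) + (-30.2424) + (-17.5224) = -49.1747
Denominator Σ(z_t−z̄)² = 102.9571
r_1 = -49.1747 / 102.9571 = -0.478

-0.478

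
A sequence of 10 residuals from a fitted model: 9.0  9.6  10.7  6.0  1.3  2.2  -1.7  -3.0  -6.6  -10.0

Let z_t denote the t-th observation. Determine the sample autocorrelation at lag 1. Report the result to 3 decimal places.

Mean z̄ = (9.0 + 9.6 + 10.7 + 6.0 + 1.3 + 2.2 − 1.7 − 3.0 − 6.6 − 10.0)/10 = 1.7500
Numerator Σ_{t=1}^{9}(z_t−z̄)(z_{t+1}−z̄) = 315.7025
Denominator Σ(z_t−z̄)² = 455.0050
r_1 = 315.7025 / 455.0050 = 0.694

0.694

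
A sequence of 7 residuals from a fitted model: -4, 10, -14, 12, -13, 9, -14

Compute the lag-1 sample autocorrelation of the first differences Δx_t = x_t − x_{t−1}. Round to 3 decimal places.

-0.870

First differences Δx: 14, -24, 26, -25, 22, -23
Mean of differences = -1.6667
Numerator Σ(Δx_t−Δx̄)(Δx_{t+1}−Δx̄) = -2670.4444
Denominator Σ(Δx_t−Δx̄)² = 3069.3333
r_1(Δx) = -2670.4444 / 3069.3333 = -0.870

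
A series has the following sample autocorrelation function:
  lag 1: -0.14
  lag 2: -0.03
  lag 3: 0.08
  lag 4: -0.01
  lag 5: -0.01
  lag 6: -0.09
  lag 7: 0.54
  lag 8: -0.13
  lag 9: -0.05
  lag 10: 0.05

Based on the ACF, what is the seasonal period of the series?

7

The largest autocorrelation is r_7 = 0.54; the remaining lags stay at or below 0.08.
The dominant spike at lag 7 indicates a seasonal period of 7.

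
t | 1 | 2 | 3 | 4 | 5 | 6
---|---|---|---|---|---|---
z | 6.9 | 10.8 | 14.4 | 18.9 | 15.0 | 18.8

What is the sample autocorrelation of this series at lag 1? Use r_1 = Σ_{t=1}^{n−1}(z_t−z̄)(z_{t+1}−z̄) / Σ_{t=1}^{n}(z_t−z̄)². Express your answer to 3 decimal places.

0.300

Mean z̄ = (6.9 + 10.8 + 14.4 + 18.9 + 15.0 + 18.8)/6 = 14.1333
Deviations from mean: -7.2333, -3.3333, 0.2667, 4.7667, 0.8667, 4.6667
Numerator Σ_{t=1}^{5}(z_t−z̄)(z_{t+1}−z̄) = 32.6689
Denominator Σ(z_t−z̄)² = 108.7533
r_1 = 32.6689 / 108.7533 = 0.300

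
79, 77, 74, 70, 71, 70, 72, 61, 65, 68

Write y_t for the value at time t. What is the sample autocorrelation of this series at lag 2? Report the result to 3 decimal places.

Mean ȳ = (79 + 77 + 74 + 70 + 71 + 70 + 72 + 61 + 65 + 68)/10 = 70.7000
Numerator Σ_{t=1}^{8}(y_t−ȳ)(y_{t+2}−ȳ) = 50.4200
Denominator Σ(y_t−ȳ)² = 256.1000
r_2 = 50.4200 / 256.1000 = 0.197

0.197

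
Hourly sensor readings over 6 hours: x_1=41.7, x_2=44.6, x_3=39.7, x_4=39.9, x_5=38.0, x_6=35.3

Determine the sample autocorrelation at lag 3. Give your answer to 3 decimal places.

-0.160

Mean x̄ = (41.7 + 44.6 + 39.7 + 39.9 + 38.0 + 35.3)/6 = 39.8667
Deviations from mean: 1.8333, 4.7333, -0.1667, 0.0333, -1.8667, -4.5667
Numerator Σ_{t=1}^{3}(x_t−x̄)(x_{t+3}−x̄) = -8.0133
Denominator Σ(x_t−x̄)² = 50.1333
r_3 = -8.0133 / 50.1333 = -0.160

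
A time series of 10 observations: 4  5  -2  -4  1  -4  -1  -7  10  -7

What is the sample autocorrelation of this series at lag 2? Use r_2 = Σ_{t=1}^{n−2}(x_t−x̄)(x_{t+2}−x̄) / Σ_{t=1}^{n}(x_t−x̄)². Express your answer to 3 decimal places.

Mean x̄ = (4 + 5 − 2 − 4 + 1 − 4 − 1 − 7 + 10 − 7)/10 = -0.5000
Numerator Σ_{t=1}^{8}(x_t−x̄)(x_{t+2}−x̄) = 43.0000
Denominator Σ(x_t−x̄)² = 274.5000
r_2 = 43.0000 / 274.5000 = 0.157

0.157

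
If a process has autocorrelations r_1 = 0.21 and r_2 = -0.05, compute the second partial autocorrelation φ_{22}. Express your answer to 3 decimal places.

-0.098

φ_{22} = (r_2 − r_1²) / (1 − r_1²)
r_1² = (0.21)² = 0.0441
Numerator = -0.05 − 0.0441 = -0.0941; denominator = 1 − 0.0441 = 0.9559
φ_{22} = -0.0941 / 0.9559 = -0.098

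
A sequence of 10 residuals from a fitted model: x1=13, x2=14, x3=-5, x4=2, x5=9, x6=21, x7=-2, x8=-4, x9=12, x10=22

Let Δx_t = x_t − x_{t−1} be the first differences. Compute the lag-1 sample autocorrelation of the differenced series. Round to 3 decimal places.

First differences Δx: 1, -19, 7, 7, 12, -23, -2, 16, 10
Mean of differences = 1.0000
Numerator Σ(Δx_t−Δx̄)(Δx_{t+1}−Δx̄) = -120.0000
Denominator Σ(Δx_t−Δx̄)² = 1484.0000
r_1(Δx) = -120.0000 / 1484.0000 = -0.081

-0.081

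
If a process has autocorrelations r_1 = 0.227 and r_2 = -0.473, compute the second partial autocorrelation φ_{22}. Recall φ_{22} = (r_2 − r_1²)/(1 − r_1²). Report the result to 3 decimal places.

φ_{22} = (r_2 − r_1²) / (1 − r_1²)
r_1² = (0.227)² = 0.051529
Numerator = -0.473 − 0.0515 = -0.5245; denominator = 1 − 0.0515 = 0.9485
φ_{22} = -0.5245 / 0.9485 = -0.553

-0.553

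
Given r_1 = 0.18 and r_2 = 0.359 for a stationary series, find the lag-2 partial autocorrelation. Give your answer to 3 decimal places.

0.338

φ_{22} = (r_2 − r_1²) / (1 − r_1²)
r_1² = (0.18)² = 0.0324
Numerator = 0.359 − 0.0324 = 0.3266; denominator = 1 − 0.0324 = 0.9676
φ_{22} = 0.3266 / 0.9676 = 0.338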